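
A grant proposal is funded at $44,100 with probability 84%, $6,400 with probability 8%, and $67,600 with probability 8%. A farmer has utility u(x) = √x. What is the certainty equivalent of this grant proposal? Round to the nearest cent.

$41,452.96

E[u] = 0.84·√44100 + 0.08·√6400 + 0.08·√67600 = 0.84·210 + 0.08·80 + 0.08·260 = 203.6
CE = (203.6)² = 41452.96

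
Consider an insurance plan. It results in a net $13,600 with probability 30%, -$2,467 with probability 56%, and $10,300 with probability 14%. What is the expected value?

EV = 0.3 × 13600 + 0.56 × (-2467) + 0.14 × 10300 = 4080 − 1381.52 + 1442 = 4140.48

$4,140.48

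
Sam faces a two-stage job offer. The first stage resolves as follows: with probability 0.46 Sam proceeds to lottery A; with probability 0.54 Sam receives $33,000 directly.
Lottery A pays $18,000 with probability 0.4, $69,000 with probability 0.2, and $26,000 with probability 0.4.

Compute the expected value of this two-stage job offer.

EV(A) = 0.4 × 18000 + 0.2 × 69000 + 0.4 × 26000 = 7200 + 13800 + 10400 = 31400
Branch B: 33000 (certain)
Overall = 0.46 × 31400 + 0.54 × 33000 = 14444 + 17820 = 32264

$32,264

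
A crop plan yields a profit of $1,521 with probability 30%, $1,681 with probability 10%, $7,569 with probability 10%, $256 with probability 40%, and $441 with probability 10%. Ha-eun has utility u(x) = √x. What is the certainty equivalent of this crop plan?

$1,089

E[u] = 0.3·√1521 + 0.1·√1681 + 0.1·√7569 + 0.4·√256 + 0.1·√441 = 0.3·39 + 0.1·41 + 0.1·87 + 0.4·16 + 0.1·21 = 33
CE = (33)² = 1089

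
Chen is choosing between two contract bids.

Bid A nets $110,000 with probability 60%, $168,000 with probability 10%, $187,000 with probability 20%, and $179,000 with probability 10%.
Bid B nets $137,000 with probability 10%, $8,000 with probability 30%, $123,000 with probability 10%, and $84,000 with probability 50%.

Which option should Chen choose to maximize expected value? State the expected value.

Bid A = 0.6 × 110000 + 0.1 × 168000 + 0.2 × 187000 + 0.1 × 179000 = 66000 + 16800 + 37400 + 17900 = 138100
Bid B = 0.1 × 137000 + 0.3 × 8000 + 0.1 × 123000 + 0.5 × 84000 = 13700 + 2400 + 12300 + 42000 = 70400

Bid A ($138,100)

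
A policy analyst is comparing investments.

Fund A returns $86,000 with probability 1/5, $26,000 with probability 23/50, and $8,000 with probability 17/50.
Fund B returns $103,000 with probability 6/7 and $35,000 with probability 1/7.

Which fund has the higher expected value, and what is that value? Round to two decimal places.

Fund B ($93,285.71)

Fund A = 1/5 × 86000 + 23/50 × 26000 + 17/50 × 8000 = 17200 + 11960 + 2720 = 31880
Fund B = 6/7 × 103000 + 1/7 × 35000 = 88285.7143 + 5000 = 93285.7143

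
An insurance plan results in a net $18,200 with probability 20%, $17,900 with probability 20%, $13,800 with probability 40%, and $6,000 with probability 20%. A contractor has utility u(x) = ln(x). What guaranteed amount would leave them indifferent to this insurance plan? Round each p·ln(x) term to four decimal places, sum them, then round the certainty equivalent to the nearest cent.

$13,006.44

E[u] = 0.2·ln(18200) + 0.2·ln(17900) + 0.4·ln(13800) + 0.2·ln(6000) = 1.9618 + 1.9585 + 3.8130 + 1.7399 = 9.4732
CE = e^9.4732 ≈ 13006.44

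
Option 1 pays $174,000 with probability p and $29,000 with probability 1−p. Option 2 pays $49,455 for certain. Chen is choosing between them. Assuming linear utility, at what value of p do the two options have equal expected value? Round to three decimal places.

p·174000 + (1−p)·29000 = 49455
145000p + 29000 = 49455
p = (49455 − 29000) / 145000

p = 0.141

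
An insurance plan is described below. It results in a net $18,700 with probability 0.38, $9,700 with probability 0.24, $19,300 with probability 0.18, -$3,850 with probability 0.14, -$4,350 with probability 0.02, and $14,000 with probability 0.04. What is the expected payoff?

EV = 0.38 × 18700 + 0.24 × 9700 + 0.18 × 19300 + 0.14 × (-3850) + 0.02 × (-4350) + 0.04 × 14000 = 7106 + 2328 + 3474 − 539 − 87 + 560 = 12842

$12,842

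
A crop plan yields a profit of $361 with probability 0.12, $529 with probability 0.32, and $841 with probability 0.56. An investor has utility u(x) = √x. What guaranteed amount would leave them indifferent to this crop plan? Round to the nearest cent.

$669.77

E[u] = 0.12·√361 + 0.32·√529 + 0.56·√841 = 0.12·19 + 0.32·23 + 0.56·29 = 25.88
CE = (25.88)² = 669.7744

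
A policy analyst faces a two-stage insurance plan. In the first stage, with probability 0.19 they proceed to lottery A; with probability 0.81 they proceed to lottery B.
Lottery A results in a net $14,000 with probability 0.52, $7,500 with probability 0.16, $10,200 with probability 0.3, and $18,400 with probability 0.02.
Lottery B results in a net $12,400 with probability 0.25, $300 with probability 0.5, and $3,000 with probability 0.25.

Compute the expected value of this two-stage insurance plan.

$5,502.52

EV(A) = 0.52 × 14000 + 0.16 × 7500 + 0.3 × 10200 + 0.02 × 18400 = 7280 + 1200 + 3060 + 368 = 11908
EV(B) = 0.25 × 12400 + 0.5 × 300 + 0.25 × 3000 = 3100 + 150 + 750 = 4000
Overall = 0.19 × 11908 + 0.81 × 4000 = 2262.52 + 3240 = 5502.52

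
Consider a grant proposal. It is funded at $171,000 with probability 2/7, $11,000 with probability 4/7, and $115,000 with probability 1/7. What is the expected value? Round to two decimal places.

$71,571.43

EV = 2/7 × 171000 + 4/7 × 11000 + 1/7 × 115000 = 48857.1429 + 6285.7143 + 16428.5714 = 71571.4286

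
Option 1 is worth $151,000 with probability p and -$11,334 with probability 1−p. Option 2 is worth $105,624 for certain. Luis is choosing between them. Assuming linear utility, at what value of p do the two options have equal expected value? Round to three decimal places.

p·151000 + (1−p)·(-11334) = 105624
162334p − 11334 = 105624
p = (105624 + 11334) / 162334

p = 0.720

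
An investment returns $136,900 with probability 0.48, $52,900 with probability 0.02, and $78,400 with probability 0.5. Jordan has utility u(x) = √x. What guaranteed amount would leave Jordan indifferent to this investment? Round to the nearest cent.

$103,812.84

E[u] = 0.48·√136900 + 0.02·√52900 + 0.5·√78400 = 0.48·370 + 0.02·230 + 0.5·280 = 322.2
CE = (322.2)² = 103812.84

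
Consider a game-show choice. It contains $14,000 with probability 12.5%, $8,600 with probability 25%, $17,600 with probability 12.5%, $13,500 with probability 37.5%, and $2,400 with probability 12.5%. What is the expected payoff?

EV = 0.125 × 14000 + 0.25 × 8600 + 0.125 × 17600 + 0.375 × 13500 + 0.125 × 2400 = 1750 + 2150 + 2200 + 5062.5 + 300 = 11462.5

$11,462.50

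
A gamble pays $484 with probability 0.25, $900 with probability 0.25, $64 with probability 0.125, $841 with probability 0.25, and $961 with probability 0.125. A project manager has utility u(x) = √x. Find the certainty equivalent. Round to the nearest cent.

E[u] = 0.25·√484 + 0.25·√900 + 0.125·√64 + 0.25·√841 + 0.125·√961 = 0.25·22 + 0.25·30 + 0.125·8 + 0.25·29 + 0.125·31 = 25.125
CE = (25.125)² = 631.265625

$631.27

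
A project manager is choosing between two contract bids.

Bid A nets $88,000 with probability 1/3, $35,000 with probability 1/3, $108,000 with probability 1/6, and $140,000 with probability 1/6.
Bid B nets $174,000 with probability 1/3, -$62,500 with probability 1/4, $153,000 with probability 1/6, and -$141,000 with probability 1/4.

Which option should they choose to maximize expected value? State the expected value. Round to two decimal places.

Bid A ($82,333.33)

Bid A = 1/3 × 88000 + 1/3 × 35000 + 1/6 × 108000 + 1/6 × 140000 = 29333.3333 + 11666.6667 + 18000 + 23333.3333 = 82333.3333
Bid B = 1/3 × 174000 + 1/4 × (-62500) + 1/6 × 153000 + 1/4 × (-141000) = 58000 − 15625 + 25500 − 35250 = 32625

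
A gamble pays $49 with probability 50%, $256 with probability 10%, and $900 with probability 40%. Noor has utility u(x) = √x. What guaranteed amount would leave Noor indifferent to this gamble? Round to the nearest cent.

E[u] = 0.5·√49 + 0.1·√256 + 0.4·√900 = 0.5·7 + 0.1·16 + 0.4·30 = 17.1
CE = (17.1)² = 292.41

$292.41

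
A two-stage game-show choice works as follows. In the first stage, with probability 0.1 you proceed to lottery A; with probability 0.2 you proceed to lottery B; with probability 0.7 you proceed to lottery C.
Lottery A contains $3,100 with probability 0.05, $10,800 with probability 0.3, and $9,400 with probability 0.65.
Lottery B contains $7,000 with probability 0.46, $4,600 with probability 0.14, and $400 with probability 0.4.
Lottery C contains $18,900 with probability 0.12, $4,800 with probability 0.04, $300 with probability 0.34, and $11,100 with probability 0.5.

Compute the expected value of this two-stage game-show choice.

EV(A) = 0.05 × 3100 + 0.3 × 10800 + 0.65 × 9400 = 155 + 3240 + 6110 = 9505
EV(B) = 0.46 × 7000 + 0.14 × 4600 + 0.4 × 400 = 3220 + 644 + 160 = 4024
EV(C) = 0.12 × 18900 + 0.04 × 4800 + 0.34 × 300 + 0.5 × 11100 = 2268 + 192 + 102 + 5550 = 8112
Overall = 0.1 × 9505 + 0.2 × 4024 + 0.7 × 8112 = 950.5 + 804.8 + 5678.4 = 7433.7

$7,433.70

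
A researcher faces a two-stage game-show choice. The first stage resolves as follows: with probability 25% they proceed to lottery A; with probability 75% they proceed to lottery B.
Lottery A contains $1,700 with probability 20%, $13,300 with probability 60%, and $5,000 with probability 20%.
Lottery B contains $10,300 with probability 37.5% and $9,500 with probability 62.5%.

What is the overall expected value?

$9,680

EV(A) = 0.2 × 1700 + 0.6 × 13300 + 0.2 × 5000 = 340 + 7980 + 1000 = 9320
EV(B) = 0.375 × 10300 + 0.625 × 9500 = 3862.5 + 5937.5 = 9800
Overall = 0.25 × 9320 + 0.75 × 9800 = 2330 + 7350 = 9680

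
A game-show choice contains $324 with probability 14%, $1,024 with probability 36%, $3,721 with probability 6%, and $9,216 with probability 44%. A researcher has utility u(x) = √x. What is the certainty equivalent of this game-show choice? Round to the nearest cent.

$3,592.80

E[u] = 0.14·√324 + 0.36·√1024 + 0.06·√3721 + 0.44·√9216 = 0.14·18 + 0.36·32 + 0.06·61 + 0.44·96 = 59.94
CE = (59.94)² = 3592.8036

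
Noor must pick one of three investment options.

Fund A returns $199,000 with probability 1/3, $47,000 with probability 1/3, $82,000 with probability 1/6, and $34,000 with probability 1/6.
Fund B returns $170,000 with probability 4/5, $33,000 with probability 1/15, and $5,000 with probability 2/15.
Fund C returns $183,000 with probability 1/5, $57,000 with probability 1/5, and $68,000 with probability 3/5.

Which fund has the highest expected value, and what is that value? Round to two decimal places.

Fund B ($138,866.67)

Fund A = 1/3 × 199000 + 1/3 × 47000 + 1/6 × 82000 + 1/6 × 34000 = 66333.3333 + 15666.6667 + 13666.6667 + 5666.6667 = 101333.3333
Fund B = 4/5 × 170000 + 1/15 × 33000 + 2/15 × 5000 = 136000 + 2200 + 666.6667 = 138866.6667
Fund C = 1/5 × 183000 + 1/5 × 57000 + 3/5 × 68000 = 36600 + 11400 + 40800 = 88800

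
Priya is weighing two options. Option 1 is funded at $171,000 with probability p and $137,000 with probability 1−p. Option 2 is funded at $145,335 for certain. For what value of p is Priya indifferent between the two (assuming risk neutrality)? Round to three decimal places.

p = 0.245

p·171000 + (1−p)·137000 = 145335
34000p + 137000 = 145335
p = (145335 − 137000) / 34000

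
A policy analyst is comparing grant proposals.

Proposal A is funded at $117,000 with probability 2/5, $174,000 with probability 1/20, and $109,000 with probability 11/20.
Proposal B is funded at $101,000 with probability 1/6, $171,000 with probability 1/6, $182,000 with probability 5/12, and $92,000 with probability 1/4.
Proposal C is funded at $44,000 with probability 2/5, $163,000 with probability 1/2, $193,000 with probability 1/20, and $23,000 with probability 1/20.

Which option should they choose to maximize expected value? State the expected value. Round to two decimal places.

Proposal A = 2/5 × 117000 + 1/20 × 174000 + 11/20 × 109000 = 46800 + 8700 + 59950 = 115450
Proposal B = 1/6 × 101000 + 1/6 × 171000 + 5/12 × 182000 + 1/4 × 92000 = 16833.3333 + 28500 + 75833.3333 + 23000 = 144166.6667
Proposal C = 2/5 × 44000 + 1/2 × 163000 + 1/20 × 193000 + 1/20 × 23000 = 17600 + 81500 + 9650 + 1150 = 109900

Proposal B ($144,166.67)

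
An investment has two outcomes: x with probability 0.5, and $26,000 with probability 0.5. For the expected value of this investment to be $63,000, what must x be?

0.5·x + 0.5·26000 = 63000
0.5·x = 63000 − 13000 = 50000
x = 50000 / 0.5 = 100000

x = $100,000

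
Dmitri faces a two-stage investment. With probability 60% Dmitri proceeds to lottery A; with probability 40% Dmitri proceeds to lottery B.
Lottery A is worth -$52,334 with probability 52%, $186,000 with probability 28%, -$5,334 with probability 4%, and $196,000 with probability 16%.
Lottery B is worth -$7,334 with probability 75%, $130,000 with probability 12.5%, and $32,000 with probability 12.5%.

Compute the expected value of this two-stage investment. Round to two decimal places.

$39,507.58

EV(A) = 0.52 × (-52334) + 0.28 × 186000 + 0.04 × (-5334) + 0.16 × 196000 = -27213.68 + 52080 − 213.36 + 31360 = 56012.96
EV(B) = 0.75 × (-7334) + 0.125 × 130000 + 0.125 × 32000 = -5500.5 + 16250 + 4000 = 14749.5
Overall = 0.6 × 56012.96 + 0.4 × 14749.5 = 33607.776 + 5899.8 = 39507.576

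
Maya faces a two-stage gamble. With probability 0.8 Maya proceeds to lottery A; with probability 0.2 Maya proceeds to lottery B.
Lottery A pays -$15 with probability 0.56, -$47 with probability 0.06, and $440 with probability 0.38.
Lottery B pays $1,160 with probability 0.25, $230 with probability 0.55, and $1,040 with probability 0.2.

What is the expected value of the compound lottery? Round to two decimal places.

$249.68

EV(A) = 0.56 × (-15) + 0.06 × (-47) + 0.38 × 440 = -8.4 − 2.82 + 167.2 = 155.98
EV(B) = 0.25 × 1160 + 0.55 × 230 + 0.2 × 1040 = 290 + 126.5 + 208 = 624.5
Overall = 0.8 × 155.98 + 0.2 × 624.5 = 124.784 + 124.9 = 249.684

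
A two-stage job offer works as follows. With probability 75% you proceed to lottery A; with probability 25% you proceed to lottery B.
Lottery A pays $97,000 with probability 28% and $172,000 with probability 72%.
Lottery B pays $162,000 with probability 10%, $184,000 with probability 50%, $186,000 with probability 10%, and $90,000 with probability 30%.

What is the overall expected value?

EV(A) = 0.28 × 97000 + 0.72 × 172000 = 27160 + 123840 = 151000
EV(B) = 0.1 × 162000 + 0.5 × 184000 + 0.1 × 186000 + 0.3 × 90000 = 16200 + 92000 + 18600 + 27000 = 153800
Overall = 0.75 × 151000 + 0.25 × 153800 = 113250 + 38450 = 151700

$151,700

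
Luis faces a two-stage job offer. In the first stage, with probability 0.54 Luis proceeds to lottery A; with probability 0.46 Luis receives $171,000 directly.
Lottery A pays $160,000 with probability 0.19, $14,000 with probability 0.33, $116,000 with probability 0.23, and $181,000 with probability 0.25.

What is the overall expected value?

$136,413

EV(A) = 0.19 × 160000 + 0.33 × 14000 + 0.23 × 116000 + 0.25 × 181000 = 30400 + 4620 + 26680 + 45250 = 106950
Branch B: 171000 (certain)
Overall = 0.54 × 106950 + 0.46 × 171000 = 57753 + 78660 = 136413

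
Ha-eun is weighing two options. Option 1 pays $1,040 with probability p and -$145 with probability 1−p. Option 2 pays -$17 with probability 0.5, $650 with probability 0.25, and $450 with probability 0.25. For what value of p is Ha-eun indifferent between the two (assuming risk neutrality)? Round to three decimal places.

EV(Option 2) = 0.5 × (-17) + 0.25 × 650 + 0.25 × 450 = -8.5 + 162.5 + 112.5 = 266.5
p·1040 + (1−p)·(-145) = 266.5
1185p − 145 = 266.5
p = (266.5 + 145) / 1185

p = 0.347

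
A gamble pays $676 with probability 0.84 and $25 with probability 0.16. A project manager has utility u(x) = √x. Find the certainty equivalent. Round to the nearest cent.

E[u] = 0.84·√676 + 0.16·√25 = 0.84·26 + 0.16·5 = 22.64
CE = (22.64)² = 512.5696

$512.57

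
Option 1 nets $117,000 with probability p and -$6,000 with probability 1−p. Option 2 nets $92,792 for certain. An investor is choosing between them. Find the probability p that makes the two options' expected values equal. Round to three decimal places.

p·117000 + (1−p)·(-6000) = 92792
123000p − 6000 = 92792
p = (92792 + 6000) / 123000

p = 0.803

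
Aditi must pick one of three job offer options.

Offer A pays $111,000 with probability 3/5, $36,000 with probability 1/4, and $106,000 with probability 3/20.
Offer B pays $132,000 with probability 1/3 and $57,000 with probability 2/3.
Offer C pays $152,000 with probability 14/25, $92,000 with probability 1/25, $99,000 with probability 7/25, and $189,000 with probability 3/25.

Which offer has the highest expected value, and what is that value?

Offer C ($139,200)

Offer A = 3/5 × 111000 + 1/4 × 36000 + 3/20 × 106000 = 66600 + 9000 + 15900 = 91500
Offer B = 1/3 × 132000 + 2/3 × 57000 = 44000 + 38000 = 82000
Offer C = 14/25 × 152000 + 1/25 × 92000 + 7/25 × 99000 + 3/25 × 189000 = 85120 + 3680 + 27720 + 22680 = 139200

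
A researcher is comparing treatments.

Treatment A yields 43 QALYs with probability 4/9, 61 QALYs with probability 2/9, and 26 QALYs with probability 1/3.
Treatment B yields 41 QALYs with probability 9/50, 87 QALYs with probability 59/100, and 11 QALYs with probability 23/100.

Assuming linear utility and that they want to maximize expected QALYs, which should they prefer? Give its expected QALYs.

Treatment A = 4/9 × 43 + 2/9 × 61 + 1/3 × 26 = 19.1111 + 13.5556 + 8.6667 = 41.3333
Treatment B = 9/50 × 41 + 59/100 × 87 + 23/100 × 11 = 7.38 + 51.33 + 2.53 = 61.24

Treatment B (61.24 QALYs)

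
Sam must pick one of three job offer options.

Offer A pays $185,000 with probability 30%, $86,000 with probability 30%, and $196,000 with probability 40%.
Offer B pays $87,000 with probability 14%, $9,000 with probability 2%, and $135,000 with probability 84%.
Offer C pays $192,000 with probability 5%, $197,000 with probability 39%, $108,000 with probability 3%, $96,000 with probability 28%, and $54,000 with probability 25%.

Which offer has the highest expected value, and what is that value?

Offer A = 0.3 × 185000 + 0.3 × 86000 + 0.4 × 196000 = 55500 + 25800 + 78400 = 159700
Offer B = 0.14 × 87000 + 0.02 × 9000 + 0.84 × 135000 = 12180 + 180 + 113400 = 125760
Offer C = 0.05 × 192000 + 0.39 × 197000 + 0.03 × 108000 + 0.28 × 96000 + 0.25 × 54000 = 9600 + 76830 + 3240 + 26880 + 13500 = 130050

Offer A ($159,700)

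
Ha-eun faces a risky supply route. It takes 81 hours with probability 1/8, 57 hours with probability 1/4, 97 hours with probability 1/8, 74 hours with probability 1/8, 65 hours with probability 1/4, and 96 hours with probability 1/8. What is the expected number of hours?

EV = 1/8 × 81 + 1/4 × 57 + 1/8 × 97 + 1/8 × 74 + 1/4 × 65 + 1/8 × 96 = 10.125 + 14.25 + 12.125 + 9.25 + 16.25 + 12 = 74

74 hours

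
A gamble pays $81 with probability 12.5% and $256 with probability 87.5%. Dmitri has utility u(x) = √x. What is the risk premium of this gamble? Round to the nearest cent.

$5.36

E[u] = 0.125·√81 + 0.875·√256 = 0.125·9 + 0.875·16 = 15.125
CE = (15.125)² = 228.765625
Risk premium = EV − CE = 234.125 − 228.765625 = 5.359375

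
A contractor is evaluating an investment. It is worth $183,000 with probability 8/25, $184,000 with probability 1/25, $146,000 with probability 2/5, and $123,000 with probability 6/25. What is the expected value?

EV = 8/25 × 183000 + 1/25 × 184000 + 2/5 × 146000 + 6/25 × 123000 = 58560 + 7360 + 58400 + 29520 = 153840

$153,840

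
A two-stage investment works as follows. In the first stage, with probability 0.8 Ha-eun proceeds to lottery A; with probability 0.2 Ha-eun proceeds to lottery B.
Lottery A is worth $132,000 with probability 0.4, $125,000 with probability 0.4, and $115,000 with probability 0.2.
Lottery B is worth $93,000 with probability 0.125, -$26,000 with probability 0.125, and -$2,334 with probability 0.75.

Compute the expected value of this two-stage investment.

$101,964.90

EV(A) = 0.4 × 132000 + 0.4 × 125000 + 0.2 × 115000 = 52800 + 50000 + 23000 = 125800
EV(B) = 0.125 × 93000 + 0.125 × (-26000) + 0.75 × (-2334) = 11625 − 3250 − 1750.5 = 6624.5
Overall = 0.8 × 125800 + 0.2 × 6624.5 = 100640 + 1324.9 = 101964.9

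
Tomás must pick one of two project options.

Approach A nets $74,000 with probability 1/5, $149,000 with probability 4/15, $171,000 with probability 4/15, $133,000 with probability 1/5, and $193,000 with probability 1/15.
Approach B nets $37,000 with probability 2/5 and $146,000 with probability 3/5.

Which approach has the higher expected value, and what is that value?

Approach A = 1/5 × 74000 + 4/15 × 149000 + 4/15 × 171000 + 1/5 × 133000 + 1/15 × 193000 = 14800 + 39733.3333 + 45600 + 26600 + 12866.6667 = 139600
Approach B = 2/5 × 37000 + 3/5 × 146000 = 14800 + 87600 = 102400

Approach A ($139,600)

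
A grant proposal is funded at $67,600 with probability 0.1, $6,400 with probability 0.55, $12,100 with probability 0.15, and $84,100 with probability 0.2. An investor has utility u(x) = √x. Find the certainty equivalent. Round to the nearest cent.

$20,880.25

E[u] = 0.1·√67600 + 0.55·√6400 + 0.15·√12100 + 0.2·√84100 = 0.1·260 + 0.55·80 + 0.15·110 + 0.2·290 = 144.5
CE = (144.5)² = 20880.25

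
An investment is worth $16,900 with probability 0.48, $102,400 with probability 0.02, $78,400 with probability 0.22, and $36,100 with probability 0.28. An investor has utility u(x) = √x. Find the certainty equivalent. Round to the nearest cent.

E[u] = 0.48·√16900 + 0.02·√102400 + 0.22·√78400 + 0.28·√36100 = 0.48·130 + 0.02·320 + 0.22·280 + 0.28·190 = 183.6
CE = (183.6)² = 33708.96

$33,708.96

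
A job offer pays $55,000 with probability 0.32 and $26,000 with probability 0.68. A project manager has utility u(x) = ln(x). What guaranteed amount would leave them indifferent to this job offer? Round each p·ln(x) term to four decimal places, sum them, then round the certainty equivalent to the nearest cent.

$33,044.16

E[u] = 0.32·ln(55000) + 0.68·ln(26000) = 3.4928 + 6.9128 = 10.4056
CE = e^10.4056 ≈ 33044.16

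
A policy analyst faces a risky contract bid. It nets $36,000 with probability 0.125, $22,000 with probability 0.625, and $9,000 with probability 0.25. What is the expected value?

$20,500

EV = 0.125 × 36000 + 0.625 × 22000 + 0.25 × 9000 = 4500 + 13750 + 2250 = 20500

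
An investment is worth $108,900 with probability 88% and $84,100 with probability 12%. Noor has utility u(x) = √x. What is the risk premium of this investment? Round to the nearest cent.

$168.96

E[u] = 0.88·√108900 + 0.12·√84100 = 0.88·330 + 0.12·290 = 325.2
CE = (325.2)² = 105755.04
Risk premium = EV − CE = 105924 − 105755.04 = 168.96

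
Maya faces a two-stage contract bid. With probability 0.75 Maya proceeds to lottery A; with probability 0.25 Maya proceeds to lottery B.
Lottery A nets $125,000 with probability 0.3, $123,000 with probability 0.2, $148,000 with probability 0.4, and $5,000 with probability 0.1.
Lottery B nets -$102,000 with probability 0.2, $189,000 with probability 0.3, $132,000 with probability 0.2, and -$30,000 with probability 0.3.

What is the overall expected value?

EV(A) = 0.3 × 125000 + 0.2 × 123000 + 0.4 × 148000 + 0.1 × 5000 = 37500 + 24600 + 59200 + 500 = 121800
EV(B) = 0.2 × (-102000) + 0.3 × 189000 + 0.2 × 132000 + 0.3 × (-30000) = -20400 + 56700 + 26400 − 9000 = 53700
Overall = 0.75 × 121800 + 0.25 × 53700 = 91350 + 13425 = 104775

$104,775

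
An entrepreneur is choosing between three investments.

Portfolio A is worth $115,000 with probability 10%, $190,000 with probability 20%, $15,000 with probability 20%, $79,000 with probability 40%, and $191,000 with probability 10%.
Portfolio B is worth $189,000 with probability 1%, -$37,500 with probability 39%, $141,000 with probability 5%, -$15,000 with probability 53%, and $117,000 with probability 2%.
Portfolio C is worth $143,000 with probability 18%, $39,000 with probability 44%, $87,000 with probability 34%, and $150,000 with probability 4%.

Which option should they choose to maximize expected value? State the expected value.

Portfolio A = 0.1 × 115000 + 0.2 × 190000 + 0.2 × 15000 + 0.4 × 79000 + 0.1 × 191000 = 11500 + 38000 + 3000 + 31600 + 19100 = 103200
Portfolio B = 0.01 × 189000 + 0.39 × (-37500) + 0.05 × 141000 + 0.53 × (-15000) + 0.02 × 117000 = 1890 − 14625 + 7050 − 7950 + 2340 = -11295
Portfolio C = 0.18 × 143000 + 0.44 × 39000 + 0.34 × 87000 + 0.04 × 150000 = 25740 + 17160 + 29580 + 6000 = 78480

Portfolio A ($103,200)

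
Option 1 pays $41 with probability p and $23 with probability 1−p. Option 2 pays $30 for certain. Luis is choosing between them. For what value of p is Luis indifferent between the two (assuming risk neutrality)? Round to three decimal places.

p·41 + (1−p)·23 = 30
18p + 23 = 30
p = (30 − 23) / 18

p = 0.389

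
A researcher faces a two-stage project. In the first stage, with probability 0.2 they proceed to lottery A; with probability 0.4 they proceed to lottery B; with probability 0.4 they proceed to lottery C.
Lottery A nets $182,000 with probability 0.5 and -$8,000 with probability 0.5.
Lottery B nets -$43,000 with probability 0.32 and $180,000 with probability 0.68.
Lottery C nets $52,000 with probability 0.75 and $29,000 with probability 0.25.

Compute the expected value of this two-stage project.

EV(A) = 0.5 × 182000 + 0.5 × (-8000) = 91000 − 4000 = 87000
EV(B) = 0.32 × (-43000) + 0.68 × 180000 = -13760 + 122400 = 108640
EV(C) = 0.75 × 52000 + 0.25 × 29000 = 39000 + 7250 = 46250
Overall = 0.2 × 87000 + 0.4 × 108640 + 0.4 × 46250 = 17400 + 43456 + 18500 = 79356

$79,356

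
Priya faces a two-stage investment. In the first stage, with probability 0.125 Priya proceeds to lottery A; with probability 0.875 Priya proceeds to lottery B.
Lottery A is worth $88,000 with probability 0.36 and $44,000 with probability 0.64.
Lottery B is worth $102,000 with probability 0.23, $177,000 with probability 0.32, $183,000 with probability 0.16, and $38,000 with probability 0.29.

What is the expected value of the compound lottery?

$112,830

EV(A) = 0.36 × 88000 + 0.64 × 44000 = 31680 + 28160 = 59840
EV(B) = 0.23 × 102000 + 0.32 × 177000 + 0.16 × 183000 + 0.29 × 38000 = 23460 + 56640 + 29280 + 11020 = 120400
Overall = 0.125 × 59840 + 0.875 × 120400 = 7480 + 105350 = 112830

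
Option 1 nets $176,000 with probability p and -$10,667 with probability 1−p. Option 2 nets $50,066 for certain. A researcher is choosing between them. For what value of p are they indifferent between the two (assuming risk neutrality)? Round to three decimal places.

p·176000 + (1−p)·(-10667) = 50066
186667p − 10667 = 50066
p = (50066 + 10667) / 186667

p = 0.325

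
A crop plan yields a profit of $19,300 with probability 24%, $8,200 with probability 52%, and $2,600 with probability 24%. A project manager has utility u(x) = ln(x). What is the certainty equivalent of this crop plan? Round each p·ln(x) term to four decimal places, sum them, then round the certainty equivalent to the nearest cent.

E[u] = 0.24·ln(19300) + 0.52·ln(8200) + 0.24·ln(2600) = 2.3683 + 4.6862 + 1.8872 = 8.9417
CE = e^8.9417 ≈ 7644.18

$7,644.18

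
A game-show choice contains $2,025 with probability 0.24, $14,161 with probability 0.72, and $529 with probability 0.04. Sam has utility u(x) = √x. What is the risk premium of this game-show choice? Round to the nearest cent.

E[u] = 0.24·√2025 + 0.72·√14161 + 0.04·√529 = 0.24·45 + 0.72·119 + 0.04·23 = 97.4
CE = (97.4)² = 9486.76
Risk premium = EV − CE = 10703.08 − 9486.76 = 1216.32

$1,216.32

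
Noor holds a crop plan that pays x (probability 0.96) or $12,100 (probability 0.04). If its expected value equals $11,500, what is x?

x = $11,475

0.96·x + 0.04·12100 = 11500
0.96·x = 11500 − 484 = 11016
x = 11016 / 0.96 = 11475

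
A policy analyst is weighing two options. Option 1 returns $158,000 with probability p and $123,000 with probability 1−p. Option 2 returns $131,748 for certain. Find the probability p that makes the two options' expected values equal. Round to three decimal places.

p = 0.250

p·158000 + (1−p)·123000 = 131748
35000p + 123000 = 131748
p = (131748 − 123000) / 35000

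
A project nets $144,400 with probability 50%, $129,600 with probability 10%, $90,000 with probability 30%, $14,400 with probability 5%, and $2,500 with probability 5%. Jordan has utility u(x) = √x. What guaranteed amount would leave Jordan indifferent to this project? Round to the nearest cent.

$105,300.25

E[u] = 0.5·√144400 + 0.1·√129600 + 0.3·√90000 + 0.05·√14400 + 0.05·√2500 = 0.5·380 + 0.1·360 + 0.3·300 + 0.05·120 + 0.05·50 = 324.5
CE = (324.5)² = 105300.25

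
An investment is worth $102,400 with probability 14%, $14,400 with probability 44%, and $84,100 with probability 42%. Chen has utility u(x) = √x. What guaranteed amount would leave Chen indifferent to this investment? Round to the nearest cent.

$48,136.36

E[u] = 0.14·√102400 + 0.44·√14400 + 0.42·√84100 = 0.14·320 + 0.44·120 + 0.42·290 = 219.4
CE = (219.4)² = 48136.36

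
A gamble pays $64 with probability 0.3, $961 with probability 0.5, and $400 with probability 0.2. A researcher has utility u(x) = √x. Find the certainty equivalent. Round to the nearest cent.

$479.61

E[u] = 0.3·√64 + 0.5·√961 + 0.2·√400 = 0.3·8 + 0.5·31 + 0.2·20 = 21.9
CE = (21.9)² = 479.61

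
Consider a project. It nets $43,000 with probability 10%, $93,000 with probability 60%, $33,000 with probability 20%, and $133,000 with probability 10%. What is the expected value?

$80,000

EV = 0.1 × 43000 + 0.6 × 93000 + 0.2 × 33000 + 0.1 × 133000 = 4300 + 55800 + 6600 + 13300 = 80000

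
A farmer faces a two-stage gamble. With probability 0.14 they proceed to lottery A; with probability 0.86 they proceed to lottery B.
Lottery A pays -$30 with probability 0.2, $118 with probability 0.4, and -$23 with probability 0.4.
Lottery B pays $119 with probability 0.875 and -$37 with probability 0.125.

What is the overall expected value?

EV(A) = 0.2 × (-30) + 0.4 × 118 + 0.4 × (-23) = -6 + 47.2 − 9.2 = 32
EV(B) = 0.875 × 119 + 0.125 × (-37) = 104.125 − 4.625 = 99.5
Overall = 0.14 × 32 + 0.86 × 99.5 = 4.48 + 85.57 = 90.05

$90.05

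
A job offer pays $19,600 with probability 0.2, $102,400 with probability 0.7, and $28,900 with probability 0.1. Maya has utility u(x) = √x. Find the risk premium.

E[u] = 0.2·√19600 + 0.7·√102400 + 0.1·√28900 = 0.2·140 + 0.7·320 + 0.1·170 = 269
CE = (269)² = 72361
Risk premium = EV − CE = 78490 − 72361 = 6129

$6,129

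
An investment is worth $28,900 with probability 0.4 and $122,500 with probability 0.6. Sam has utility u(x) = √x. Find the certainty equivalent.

E[u] = 0.4·√28900 + 0.6·√122500 = 0.4·170 + 0.6·350 = 278
CE = (278)² = 77284

$77,284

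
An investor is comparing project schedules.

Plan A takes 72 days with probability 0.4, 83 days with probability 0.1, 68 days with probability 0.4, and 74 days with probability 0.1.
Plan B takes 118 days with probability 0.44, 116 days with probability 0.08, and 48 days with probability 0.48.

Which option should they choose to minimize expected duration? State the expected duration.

Plan A = 0.4 × 72 + 0.1 × 83 + 0.4 × 68 + 0.1 × 74 = 28.8 + 8.3 + 27.2 + 7.4 = 71.7
Plan B = 0.44 × 118 + 0.08 × 116 + 0.48 × 48 = 51.92 + 9.28 + 23.04 = 84.24

Plan A (71.7 days)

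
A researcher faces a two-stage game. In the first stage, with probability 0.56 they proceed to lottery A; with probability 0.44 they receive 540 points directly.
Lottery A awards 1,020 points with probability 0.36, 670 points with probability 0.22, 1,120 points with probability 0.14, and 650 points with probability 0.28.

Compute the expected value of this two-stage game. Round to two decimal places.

715.50 points

EV(A) = 0.36 × 1020 + 0.22 × 670 + 0.14 × 1120 + 0.28 × 650 = 367.2 + 147.4 + 156.8 + 182 = 853.4
Branch B: 540 (certain)
Overall = 0.56 × 853.4 + 0.44 × 540 = 477.904 + 237.6 = 715.504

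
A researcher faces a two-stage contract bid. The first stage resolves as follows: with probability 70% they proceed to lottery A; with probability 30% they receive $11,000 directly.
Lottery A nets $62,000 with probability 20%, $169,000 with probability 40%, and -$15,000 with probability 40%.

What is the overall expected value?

EV(A) = 0.2 × 62000 + 0.4 × 169000 + 0.4 × (-15000) = 12400 + 67600 − 6000 = 74000
Branch B: 11000 (certain)
Overall = 0.7 × 74000 + 0.3 × 11000 = 51800 + 3300 = 55100

$55,100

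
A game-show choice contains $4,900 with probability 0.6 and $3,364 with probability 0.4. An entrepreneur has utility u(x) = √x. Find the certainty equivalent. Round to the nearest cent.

$4,251.04

E[u] = 0.6·√4900 + 0.4·√3364 = 0.6·70 + 0.4·58 = 65.2
CE = (65.2)² = 4251.04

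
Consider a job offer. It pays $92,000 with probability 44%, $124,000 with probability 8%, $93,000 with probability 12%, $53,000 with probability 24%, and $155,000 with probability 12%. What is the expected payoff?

$92,880

EV = 0.44 × 92000 + 0.08 × 124000 + 0.12 × 93000 + 0.24 × 53000 + 0.12 × 155000 = 40480 + 9920 + 11160 + 12720 + 18600 = 92880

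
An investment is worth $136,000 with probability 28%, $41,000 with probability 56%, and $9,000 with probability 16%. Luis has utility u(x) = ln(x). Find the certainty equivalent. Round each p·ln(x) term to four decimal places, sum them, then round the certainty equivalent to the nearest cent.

$44,999.20

E[u] = 0.28·ln(136000) + 0.56·ln(41000) + 0.16·ln(9000) = 3.3097 + 5.9479 + 1.4568 = 10.7144
CE = e^10.7144 ≈ 44999.20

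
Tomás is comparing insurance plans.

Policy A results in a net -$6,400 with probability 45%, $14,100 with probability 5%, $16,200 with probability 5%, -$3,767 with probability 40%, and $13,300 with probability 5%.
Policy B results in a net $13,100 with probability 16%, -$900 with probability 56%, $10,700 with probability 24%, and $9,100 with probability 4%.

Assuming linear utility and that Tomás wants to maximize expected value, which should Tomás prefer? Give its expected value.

Policy B ($4,524)

Policy A = 0.45 × (-6400) + 0.05 × 14100 + 0.05 × 16200 + 0.4 × (-3767) + 0.05 × 13300 = -2880 + 705 + 810 − 1506.8 + 665 = -2206.8
Policy B = 0.16 × 13100 + 0.56 × (-900) + 0.24 × 10700 + 0.04 × 9100 = 2096 − 504 + 2568 + 364 = 4524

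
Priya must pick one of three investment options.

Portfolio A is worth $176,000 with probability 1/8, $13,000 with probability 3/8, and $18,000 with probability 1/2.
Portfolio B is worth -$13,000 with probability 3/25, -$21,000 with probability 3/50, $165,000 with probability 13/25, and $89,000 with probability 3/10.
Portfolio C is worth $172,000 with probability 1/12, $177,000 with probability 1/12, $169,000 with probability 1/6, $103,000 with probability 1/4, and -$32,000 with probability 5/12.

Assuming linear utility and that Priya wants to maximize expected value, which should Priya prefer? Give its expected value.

Portfolio B ($109,680)

Portfolio A = 1/8 × 176000 + 3/8 × 13000 + 1/2 × 18000 = 22000 + 4875 + 9000 = 35875
Portfolio B = 3/25 × (-13000) + 3/50 × (-21000) + 13/25 × 165000 + 3/10 × 89000 = -1560 − 1260 + 85800 + 26700 = 109680
Portfolio C = 1/12 × 172000 + 1/12 × 177000 + 1/6 × 169000 + 1/4 × 103000 + 5/12 × (-32000) = 14333.3333 + 14750 + 28166.6667 + 25750 − 13333.3333 = 69666.6667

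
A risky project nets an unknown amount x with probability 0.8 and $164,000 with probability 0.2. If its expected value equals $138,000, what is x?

x = $131,500

0.8·x + 0.2·164000 = 138000
0.8·x = 138000 − 32800 = 105200
x = 105200 / 0.8 = 131500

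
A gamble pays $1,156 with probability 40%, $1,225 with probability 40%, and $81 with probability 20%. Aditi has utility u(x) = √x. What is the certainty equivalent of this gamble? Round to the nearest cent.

$864.36

E[u] = 0.4·√1156 + 0.4·√1225 + 0.2·√81 = 0.4·34 + 0.4·35 + 0.2·9 = 29.4
CE = (29.4)² = 864.36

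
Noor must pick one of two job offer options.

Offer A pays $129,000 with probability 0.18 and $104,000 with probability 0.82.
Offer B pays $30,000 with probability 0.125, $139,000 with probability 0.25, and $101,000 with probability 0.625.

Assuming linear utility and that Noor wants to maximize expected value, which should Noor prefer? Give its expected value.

Offer A ($108,500)

Offer A = 0.18 × 129000 + 0.82 × 104000 = 23220 + 85280 = 108500
Offer B = 0.125 × 30000 + 0.25 × 139000 + 0.625 × 101000 = 3750 + 34750 + 63125 = 101625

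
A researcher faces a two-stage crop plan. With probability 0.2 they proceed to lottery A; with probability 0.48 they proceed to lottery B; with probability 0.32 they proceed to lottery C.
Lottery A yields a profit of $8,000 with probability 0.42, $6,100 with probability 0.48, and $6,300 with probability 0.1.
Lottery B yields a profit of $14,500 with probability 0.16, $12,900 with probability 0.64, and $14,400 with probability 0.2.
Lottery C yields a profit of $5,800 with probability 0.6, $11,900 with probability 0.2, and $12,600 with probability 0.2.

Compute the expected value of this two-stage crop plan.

EV(A) = 0.42 × 8000 + 0.48 × 6100 + 0.1 × 6300 = 3360 + 2928 + 630 = 6918
EV(B) = 0.16 × 14500 + 0.64 × 12900 + 0.2 × 14400 = 2320 + 8256 + 2880 = 13456
EV(C) = 0.6 × 5800 + 0.2 × 11900 + 0.2 × 12600 = 3480 + 2380 + 2520 = 8380
Overall = 0.2 × 6918 + 0.48 × 13456 + 0.32 × 8380 = 1383.6 + 6458.88 + 2681.6 = 10524.08

$10,524.08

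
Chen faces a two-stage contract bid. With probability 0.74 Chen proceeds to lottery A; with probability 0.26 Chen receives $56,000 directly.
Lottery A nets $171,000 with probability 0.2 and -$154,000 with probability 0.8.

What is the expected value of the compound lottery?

EV(A) = 0.2 × 171000 + 0.8 × (-154000) = 34200 − 123200 = -89000
Branch B: 56000 (certain)
Overall = 0.74 × (-89000) + 0.26 × 56000 = -65860 + 14560 = -51300

-$51,300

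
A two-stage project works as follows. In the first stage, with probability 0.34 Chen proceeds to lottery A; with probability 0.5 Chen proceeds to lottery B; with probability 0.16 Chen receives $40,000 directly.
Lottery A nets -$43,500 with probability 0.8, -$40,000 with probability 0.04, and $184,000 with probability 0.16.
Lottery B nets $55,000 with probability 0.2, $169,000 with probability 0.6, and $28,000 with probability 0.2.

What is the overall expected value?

$63,033.60

EV(A) = 0.8 × (-43500) + 0.04 × (-40000) + 0.16 × 184000 = -34800 − 1600 + 29440 = -6960
EV(B) = 0.2 × 55000 + 0.6 × 169000 + 0.2 × 28000 = 11000 + 101400 + 5600 = 118000
Branch C: 40000 (certain)
Overall = 0.34 × (-6960) + 0.5 × 118000 + 0.16 × 40000 = -2366.4 + 59000 + 6400 = 63033.6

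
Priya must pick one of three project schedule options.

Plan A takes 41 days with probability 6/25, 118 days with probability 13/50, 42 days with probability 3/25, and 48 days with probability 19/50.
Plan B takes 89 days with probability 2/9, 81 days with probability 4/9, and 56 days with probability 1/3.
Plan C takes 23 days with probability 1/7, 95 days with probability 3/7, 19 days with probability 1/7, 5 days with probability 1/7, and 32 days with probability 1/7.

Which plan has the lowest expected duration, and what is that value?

Plan A = 6/25 × 41 + 13/50 × 118 + 3/25 × 42 + 19/50 × 48 = 9.84 + 30.68 + 5.04 + 18.24 = 63.8
Plan B = 2/9 × 89 + 4/9 × 81 + 1/3 × 56 = 19.7778 + 36 + 18.6667 = 74.4444
Plan C = 1/7 × 23 + 3/7 × 95 + 1/7 × 19 + 1/7 × 5 + 1/7 × 32 = 3.2857 + 40.7143 + 2.7143 + 0.7143 + 4.5714 = 52

Plan C (52 days)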